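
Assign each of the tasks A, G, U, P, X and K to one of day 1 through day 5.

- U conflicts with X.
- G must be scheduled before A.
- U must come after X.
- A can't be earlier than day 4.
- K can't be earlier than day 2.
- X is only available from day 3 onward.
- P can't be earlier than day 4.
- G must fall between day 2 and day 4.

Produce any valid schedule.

X=day 3; A=day 4; P=day 4; K=day 2; G=day 2; U=day 4

Checking: G(day 2) before A(day 4); X(day 3) before U(day 4); U(day 4) != X(day 3); K=day 2 in [day 2,day 5]; P=day 4 in [day 4,day 5]; A=day 4 in [day 4,day 5]; G=day 2 in [day 2,day 4]; X=day 3 in [day 3,day 5].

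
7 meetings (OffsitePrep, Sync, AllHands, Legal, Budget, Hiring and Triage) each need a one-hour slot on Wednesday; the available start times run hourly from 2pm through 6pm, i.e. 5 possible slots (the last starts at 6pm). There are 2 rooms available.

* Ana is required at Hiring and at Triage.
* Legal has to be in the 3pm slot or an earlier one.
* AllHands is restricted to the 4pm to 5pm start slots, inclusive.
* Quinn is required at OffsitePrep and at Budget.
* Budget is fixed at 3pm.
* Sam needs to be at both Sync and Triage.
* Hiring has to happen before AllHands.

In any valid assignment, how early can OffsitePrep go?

2pm

OffsitePrep at 2pm is achievable: Budget -> 3pm, OffsitePrep -> 2pm, Hiring -> 3pm, Sync -> 4pm, Triage -> 5pm, Legal -> 2pm, AllHands -> 4pm.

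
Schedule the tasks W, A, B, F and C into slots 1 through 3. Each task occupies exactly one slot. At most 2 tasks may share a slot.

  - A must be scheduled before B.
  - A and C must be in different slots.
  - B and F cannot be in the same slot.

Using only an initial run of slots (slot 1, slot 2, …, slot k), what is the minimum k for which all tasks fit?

3

The precedence chain requires at least 2 distinct slots.
With at most 2 per slot and 5 tasks, at least 3 slots are needed.
3 works (last occupied slot: 3): for example B -> 2, F -> 3, C -> 2, W -> 1, A -> 1.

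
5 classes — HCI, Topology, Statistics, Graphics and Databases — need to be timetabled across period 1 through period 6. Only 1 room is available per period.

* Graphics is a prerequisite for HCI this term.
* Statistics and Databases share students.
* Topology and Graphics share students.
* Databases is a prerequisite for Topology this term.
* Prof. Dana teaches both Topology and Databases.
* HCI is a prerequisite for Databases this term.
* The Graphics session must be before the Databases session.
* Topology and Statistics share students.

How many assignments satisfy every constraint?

30

Splitting on HCI: it can be period 2 (12), period 3 (12), period 4 (6). Listing each branch's schedules as (Topology, Statistics, Graphics, Databases) by period number:
HCI=period 2: (4,5,1,3) (4,6,1,3) (5,3,1,4) (5,4,1,3) (5,6,1,3) (5,6,1,4) (6,3,1,4) (6,3,1,5) (6,4,1,3) (6,4,1,5) (6,5,1,3) (6,5,1,4) — 12.
HCI=period 3: (5,1,2,4) (5,2,1,4) (5,6,1,4) (5,6,2,4) (6,1,2,4) (6,1,2,5) (6,2,1,4) (6,2,1,5) (6,4,1,5) (6,4,2,5) (6,5,1,4) (6,5,2,4) — 12.
HCI=period 4: (6,1,2,5) (6,1,3,5) (6,2,1,5) (6,2,3,5) (6,3,1,5) (6,3,2,5) — 6.
Summing: 12 + 12 + 6 = 30.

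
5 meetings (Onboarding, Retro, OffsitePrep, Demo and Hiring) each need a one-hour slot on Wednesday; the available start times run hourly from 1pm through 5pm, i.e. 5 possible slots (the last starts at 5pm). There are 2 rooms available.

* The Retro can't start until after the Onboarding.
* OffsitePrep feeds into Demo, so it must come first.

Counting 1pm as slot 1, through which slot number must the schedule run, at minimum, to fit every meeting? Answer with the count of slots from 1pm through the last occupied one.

The precedence chain requires at least 2 distinct slots.
With at most 2 per slot and 5 meetings, at least 3 slots are needed.
3 works (last occupied slot: 3pm): for example Retro in 2pm, Demo in 2pm, Onboarding in 1pm, OffsitePrep in 1pm, Hiring in 3pm.

3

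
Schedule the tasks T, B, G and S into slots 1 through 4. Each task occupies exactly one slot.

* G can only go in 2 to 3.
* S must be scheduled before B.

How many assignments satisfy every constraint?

48

Splitting on T: it can be 1 (12), 2 (12), 3 (12), 4 (12). Listing each branch's schedules as (B, G, S):
T=1: (2,2,1) (2,3,1) (3,2,1) (3,2,2) (3,3,1) (3,3,2) (4,2,1) (4,2,2) (4,2,3) (4,3,1) (4,3,2) (4,3,3) — 12.
T=2: (2,2,1) (2,3,1) (3,2,1) (3,2,2) (3,3,1) (3,3,2) (4,2,1) (4,2,2) (4,2,3) (4,3,1) (4,3,2) (4,3,3) — 12.
T=3: (2,2,1) (2,3,1) (3,2,1) (3,2,2) (3,3,1) (3,3,2) (4,2,1) (4,2,2) (4,2,3) (4,3,1) (4,3,2) (4,3,3) — 12.
T=4: (2,2,1) (2,3,1) (3,2,1) (3,2,2) (3,3,1) (3,3,2) (4,2,1) (4,2,2) (4,2,3) (4,3,1) (4,3,2) (4,3,3) — 12.
Summing: 12 + 12 + 12 + 12 = 48.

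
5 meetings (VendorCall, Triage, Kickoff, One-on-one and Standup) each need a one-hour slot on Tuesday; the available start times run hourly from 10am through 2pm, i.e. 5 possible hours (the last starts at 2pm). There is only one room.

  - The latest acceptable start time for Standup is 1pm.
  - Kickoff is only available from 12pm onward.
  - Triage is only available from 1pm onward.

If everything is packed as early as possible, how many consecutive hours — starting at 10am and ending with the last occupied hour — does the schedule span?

With at most 1 per hour and 5 meetings, at least 5 hours are needed.
Triage can't be placed before 1pm — that is hour 4 counting from 10am — so the schedule must run through at least 4 hours.
5 works (last occupied hour: 2pm): for example VendorCall -> 11am, One-on-one -> 2pm, Standup -> 10am, Triage -> 1pm, Kickoff -> 12pm.

5 hours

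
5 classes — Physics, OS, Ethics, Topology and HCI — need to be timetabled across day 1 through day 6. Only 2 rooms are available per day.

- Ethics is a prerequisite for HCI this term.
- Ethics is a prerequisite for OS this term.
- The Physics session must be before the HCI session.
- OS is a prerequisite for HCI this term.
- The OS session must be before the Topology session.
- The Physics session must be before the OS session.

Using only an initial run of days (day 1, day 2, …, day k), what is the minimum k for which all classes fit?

The precedence chain requires at least 3 distinct days.
With at most 2 per day and 5 classes, at least 3 days are needed.
3 works (last occupied day: day 3): for example HCI in day 3; Ethics in day 1; Physics in day 1; OS in day 2; Topology in day 3.

3 days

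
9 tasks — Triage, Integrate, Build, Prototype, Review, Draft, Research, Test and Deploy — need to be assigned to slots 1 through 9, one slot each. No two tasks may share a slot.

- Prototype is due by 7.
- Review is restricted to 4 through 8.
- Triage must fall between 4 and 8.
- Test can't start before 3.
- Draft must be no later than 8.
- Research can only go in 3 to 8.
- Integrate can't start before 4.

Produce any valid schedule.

Build -> 8, Test -> 7, Draft -> 2, Triage -> 4, Deploy -> 9, Integrate -> 6, Prototype -> 1, Research -> 3, Review -> 5

Checking: Triage=4 in [4,8]; Test=7 in [3,9]; Draft=2 in [1,8]; Integrate=6 in [4,9]; Research=3 in [3,8]; Prototype=1 in [1,7]; Review=5 in [4,8]; max 1 per slot (cap 1).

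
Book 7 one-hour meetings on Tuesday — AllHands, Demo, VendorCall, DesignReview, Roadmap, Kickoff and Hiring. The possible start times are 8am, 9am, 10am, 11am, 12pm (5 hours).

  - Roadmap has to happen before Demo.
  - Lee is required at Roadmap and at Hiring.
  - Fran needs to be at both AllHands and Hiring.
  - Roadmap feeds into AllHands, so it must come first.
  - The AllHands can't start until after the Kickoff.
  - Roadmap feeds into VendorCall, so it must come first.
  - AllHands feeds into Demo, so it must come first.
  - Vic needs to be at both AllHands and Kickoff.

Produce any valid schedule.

Roadmap in 8am; Hiring in 10am; Kickoff in 8am; AllHands in 9am; VendorCall in 9am; Demo in 10am; DesignReview in 8am

Checking: AllHands(9am) before Demo(10am); Kickoff(8am) before AllHands(9am); Roadmap(8am) before Demo(10am); Roadmap(8am) before AllHands(9am); Roadmap(8am) before VendorCall(9am); AllHands(9am) != Hiring(10am); AllHands(9am) != Kickoff(8am); Roadmap(8am) != Hiring(10am).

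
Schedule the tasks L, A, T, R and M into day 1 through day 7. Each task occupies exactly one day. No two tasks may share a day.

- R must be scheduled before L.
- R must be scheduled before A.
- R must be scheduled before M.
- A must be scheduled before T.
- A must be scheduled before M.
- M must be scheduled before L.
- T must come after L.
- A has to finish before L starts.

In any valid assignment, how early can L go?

day 4

Precedence pushes L to at least day 4; downstream work caps L at day 6.
L at day 4 is achievable: R in day 1; L in day 4; M in day 3; T in day 5; A in day 2.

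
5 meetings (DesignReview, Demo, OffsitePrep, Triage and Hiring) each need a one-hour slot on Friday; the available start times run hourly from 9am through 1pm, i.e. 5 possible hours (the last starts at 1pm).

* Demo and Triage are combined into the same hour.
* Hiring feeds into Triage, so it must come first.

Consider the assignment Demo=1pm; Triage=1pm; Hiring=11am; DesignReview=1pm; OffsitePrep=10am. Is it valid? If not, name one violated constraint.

Yes

Hiring feeds into Triage, so it must come first — holds.
Demo and Triage are combined into the same hour — holds.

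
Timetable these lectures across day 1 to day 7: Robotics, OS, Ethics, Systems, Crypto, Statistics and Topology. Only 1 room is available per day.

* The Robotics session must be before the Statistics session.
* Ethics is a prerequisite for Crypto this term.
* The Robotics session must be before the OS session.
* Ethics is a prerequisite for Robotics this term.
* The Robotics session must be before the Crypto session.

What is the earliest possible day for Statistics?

day 3

Precedence pushes Statistics to at least day 3.
Statistics at day 3 is achievable: Crypto in day 4; Systems in day 6; Statistics in day 3; Ethics in day 1; OS in day 5; Topology in day 7; Robotics in day 2.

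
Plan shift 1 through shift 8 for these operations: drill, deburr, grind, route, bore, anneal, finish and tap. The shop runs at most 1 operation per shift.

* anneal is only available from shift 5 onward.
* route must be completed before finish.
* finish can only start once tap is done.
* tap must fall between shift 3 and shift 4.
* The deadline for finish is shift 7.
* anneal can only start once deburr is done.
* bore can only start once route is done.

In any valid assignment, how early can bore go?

shift 2

Precedence pushes bore to at least shift 2.
bore at shift 2 is achievable: drill in shift 7, grind in shift 8, tap in shift 3, route in shift 1, anneal in shift 5, finish in shift 6, bore in shift 2, deburr in shift 4.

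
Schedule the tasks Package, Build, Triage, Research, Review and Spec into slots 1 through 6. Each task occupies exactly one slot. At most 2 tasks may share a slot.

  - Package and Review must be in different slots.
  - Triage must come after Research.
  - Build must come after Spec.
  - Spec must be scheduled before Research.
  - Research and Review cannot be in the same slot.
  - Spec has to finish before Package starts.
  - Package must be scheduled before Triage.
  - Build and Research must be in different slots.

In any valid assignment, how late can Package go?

Precedence pushes Package to at least 2; downstream work caps Package at 5.
Package at 5 is achievable: Build in 3, Review in 1, Triage in 6, Package in 5, Spec in 1, Research in 2.

5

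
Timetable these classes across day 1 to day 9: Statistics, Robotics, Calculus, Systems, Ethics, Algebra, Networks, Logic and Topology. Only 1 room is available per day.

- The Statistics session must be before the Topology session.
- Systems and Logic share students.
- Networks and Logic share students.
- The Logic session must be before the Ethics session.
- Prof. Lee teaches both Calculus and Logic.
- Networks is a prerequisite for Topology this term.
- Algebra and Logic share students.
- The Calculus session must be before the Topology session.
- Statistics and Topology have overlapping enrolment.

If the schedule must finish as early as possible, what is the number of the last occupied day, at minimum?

The precedence chain requires at least 2 distinct days.
With at most 1 per day and 9 classes, at least 9 days are needed.
9 works (last occupied day: day 9): for example Calculus -> day 2, Robotics -> day 7, Systems -> day 8, Statistics -> day 1, Ethics -> day 6, Algebra -> day 9, Topology -> day 4, Logic -> day 5, Networks -> day 3.

day 9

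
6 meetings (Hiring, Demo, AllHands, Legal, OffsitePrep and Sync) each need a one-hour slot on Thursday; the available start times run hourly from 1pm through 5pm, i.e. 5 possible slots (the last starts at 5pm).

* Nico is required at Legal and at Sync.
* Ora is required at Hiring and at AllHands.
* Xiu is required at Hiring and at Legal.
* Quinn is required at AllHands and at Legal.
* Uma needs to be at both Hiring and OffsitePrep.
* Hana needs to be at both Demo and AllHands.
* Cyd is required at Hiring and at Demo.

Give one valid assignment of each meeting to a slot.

Legal -> 2pm; OffsitePrep -> 2pm; Hiring -> 1pm; Demo -> 2pm; AllHands -> 3pm; Sync -> 1pm

Checking: AllHands(3pm) != Legal(2pm); Hiring(1pm) != Demo(2pm); Hiring(1pm) != AllHands(3pm); Legal(2pm) != Sync(1pm); Hiring(1pm) != Legal(2pm); Demo(2pm) != AllHands(3pm); Hiring(1pm) != OffsitePrep(2pm).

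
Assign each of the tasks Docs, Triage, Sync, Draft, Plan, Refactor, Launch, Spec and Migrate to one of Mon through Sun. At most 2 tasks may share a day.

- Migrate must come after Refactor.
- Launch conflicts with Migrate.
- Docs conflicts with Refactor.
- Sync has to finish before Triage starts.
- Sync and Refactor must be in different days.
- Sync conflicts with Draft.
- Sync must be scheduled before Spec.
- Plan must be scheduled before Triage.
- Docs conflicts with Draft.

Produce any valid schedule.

Sync in Mon; Spec in Wed; Draft in Fri; Docs in Thu; Plan in Mon; Launch in Thu; Triage in Tue; Refactor in Tue; Migrate in Wed

Checking: Sync(Mon) before Spec(Wed); Sync(Mon) before Triage(Tue); Refactor(Tue) before Migrate(Wed); Plan(Mon) before Triage(Tue); Docs(Thu) != Draft(Fri); Sync(Mon) != Refactor(Tue); Docs(Thu) != Refactor(Tue); Sync(Mon) != Draft(Fri); Launch(Thu) != Migrate(Wed); max 2 per day (cap 2).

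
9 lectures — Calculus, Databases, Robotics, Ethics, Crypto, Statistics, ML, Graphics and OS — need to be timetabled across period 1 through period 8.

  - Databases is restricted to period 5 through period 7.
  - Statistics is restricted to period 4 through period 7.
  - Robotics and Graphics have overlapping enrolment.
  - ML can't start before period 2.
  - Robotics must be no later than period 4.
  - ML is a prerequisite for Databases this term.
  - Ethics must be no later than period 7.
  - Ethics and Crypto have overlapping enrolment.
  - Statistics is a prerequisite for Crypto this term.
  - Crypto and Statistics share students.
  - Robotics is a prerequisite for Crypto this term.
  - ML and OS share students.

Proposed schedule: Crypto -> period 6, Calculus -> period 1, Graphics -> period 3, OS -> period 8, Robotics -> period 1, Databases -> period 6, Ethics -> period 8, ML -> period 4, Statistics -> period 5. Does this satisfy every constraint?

ML and OS share students — holds.
ML is a prerequisite for Databases this term — holds.
Crypto and Statistics share students — holds.
Robotics is a prerequisite for Crypto this term — holds.
ML can't start before period 2 — holds.
Ethics must be no later than period 7 — violated.
Databases is restricted to period 5 through period 7 — holds.
Statistics is restricted to period 4 through period 7 — holds.
Robotics and Graphics have overlapping enrolment — holds.
Statistics is a prerequisite for Crypto this term — holds.
Robotics must be no later than period 4 — holds.
Ethics and Crypto have overlapping enrolment — holds.

Invalid. Ethics must be no later than period 7.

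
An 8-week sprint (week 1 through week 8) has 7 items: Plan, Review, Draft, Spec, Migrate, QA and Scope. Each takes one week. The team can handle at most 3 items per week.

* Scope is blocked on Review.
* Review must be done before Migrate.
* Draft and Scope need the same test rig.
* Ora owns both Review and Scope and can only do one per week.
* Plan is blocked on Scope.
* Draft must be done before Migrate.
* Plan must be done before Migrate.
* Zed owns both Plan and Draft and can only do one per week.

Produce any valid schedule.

Review -> week 1; Draft -> week 1; Plan -> week 3; Migrate -> week 4; QA -> week 2; Scope -> week 2; Spec -> week 1

Checking: Draft(week 1) before Migrate(week 4); Scope(week 2) before Plan(week 3); Review(week 1) before Scope(week 2); Plan(week 3) before Migrate(week 4); Review(week 1) before Migrate(week 4); Review(week 1) != Scope(week 2); Draft(week 1) != Scope(week 2); Plan(week 3) != Draft(week 1); max 3 per week (cap 3).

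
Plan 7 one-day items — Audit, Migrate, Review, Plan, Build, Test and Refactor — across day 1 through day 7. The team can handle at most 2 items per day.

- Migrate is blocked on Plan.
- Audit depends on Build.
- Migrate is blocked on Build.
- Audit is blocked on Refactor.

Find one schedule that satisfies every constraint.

Audit in day 2; Plan in day 2; Review in day 3; Refactor in day 1; Build in day 1; Test in day 4; Migrate in day 3

Checking: Refactor(day 1) before Audit(day 2); Build(day 1) before Migrate(day 3); Plan(day 2) before Migrate(day 3); Build(day 1) before Audit(day 2); max 2 per day (cap 2).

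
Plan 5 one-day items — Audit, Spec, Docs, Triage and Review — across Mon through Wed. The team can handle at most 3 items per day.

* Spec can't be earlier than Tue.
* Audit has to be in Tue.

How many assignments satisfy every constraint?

45

Splitting on Spec: it can be Tue (20), Wed (25). Listing each branch's schedules as (Audit, Docs, Triage, Review):
Spec=Tue: (Tue,Mon,Mon,Mon) (Tue,Mon,Mon,Tue) (Tue,Mon,Mon,Wed) (Tue,Mon,Tue,Mon) (Tue,Mon,Tue,Wed) (Tue,Mon,Wed,Mon) (Tue,Mon,Wed,Tue) (Tue,Mon,Wed,Wed) (Tue,Tue,Mon,Mon) (Tue,Tue,Mon,Wed) (Tue,Tue,Wed,Mon) (Tue,Tue,Wed,Wed) (Tue,Wed,Mon,Mon) (Tue,Wed,Mon,Tue) (Tue,Wed,Mon,Wed) (Tue,Wed,Tue,Mon) (Tue,Wed,Tue,Wed) (Tue,Wed,Wed,Mon) (Tue,Wed,Wed,Tue) (Tue,Wed,Wed,Wed) — 20.
Spec=Wed: (Tue,Mon,Mon,Mon) (Tue,Mon,Mon,Tue) (Tue,Mon,Mon,Wed) (Tue,Mon,Tue,Mon) (Tue,Mon,Tue,Tue) (Tue,Mon,Tue,Wed) (Tue,Mon,Wed,Mon) (Tue,Mon,Wed,Tue) (Tue,Mon,Wed,Wed) (Tue,Tue,Mon,Mon) (Tue,Tue,Mon,Tue) (Tue,Tue,Mon,Wed) (Tue,Tue,Tue,Mon) (Tue,Tue,Tue,Wed) (Tue,Tue,Wed,Mon) (Tue,Tue,Wed,Tue) (Tue,Tue,Wed,Wed) (Tue,Wed,Mon,Mon) (Tue,Wed,Mon,Tue) (Tue,Wed,Mon,Wed) (Tue,Wed,Tue,Mon) (Tue,Wed,Tue,Tue) (Tue,Wed,Tue,Wed) (Tue,Wed,Wed,Mon) (Tue,Wed,Wed,Tue) — 25.
Summing: 20 + 25 = 45.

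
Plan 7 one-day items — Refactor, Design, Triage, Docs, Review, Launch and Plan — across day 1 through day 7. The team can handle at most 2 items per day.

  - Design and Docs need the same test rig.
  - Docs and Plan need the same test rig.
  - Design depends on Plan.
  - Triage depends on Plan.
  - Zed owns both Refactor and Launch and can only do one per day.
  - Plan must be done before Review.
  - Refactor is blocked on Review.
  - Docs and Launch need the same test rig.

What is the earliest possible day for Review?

day 2

Precedence pushes Review to at least day 2; downstream work caps Review at day 6.
Review at day 2 is achievable: Plan=day 1, Review=day 2, Design=day 2, Launch=day 1, Triage=day 3, Docs=day 4, Refactor=day 3.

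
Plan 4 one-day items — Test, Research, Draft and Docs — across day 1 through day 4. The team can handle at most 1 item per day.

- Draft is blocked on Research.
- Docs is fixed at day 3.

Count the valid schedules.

3

Enumerating: Docs in day 3; Draft in day 2; Research in day 1; Test in day 4 | Draft=day 4; Docs=day 3; Test=day 2; Research=day 1 | Research -> day 2; Test -> day 1; Docs -> day 3; Draft -> day 4.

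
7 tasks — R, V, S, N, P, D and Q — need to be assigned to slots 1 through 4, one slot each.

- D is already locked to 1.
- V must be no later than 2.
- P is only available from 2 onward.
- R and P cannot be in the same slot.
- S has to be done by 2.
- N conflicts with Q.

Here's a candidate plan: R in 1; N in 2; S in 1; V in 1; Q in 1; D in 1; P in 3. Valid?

S has to be done by 2 — holds.
P is only available from 2 onward — holds.
D is already locked to 1 — holds.
V must be no later than 2 — holds.
R and P cannot be in the same slot — holds.
N conflicts with Q — holds.

Valid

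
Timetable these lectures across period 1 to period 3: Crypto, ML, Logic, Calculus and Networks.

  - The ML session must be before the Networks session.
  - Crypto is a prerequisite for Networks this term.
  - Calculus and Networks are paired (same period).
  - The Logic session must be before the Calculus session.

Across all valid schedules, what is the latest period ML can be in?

period 2

Downstream work caps ML at period 2.
ML at period 2 is achievable: Networks in period 3, ML in period 2, Logic in period 1, Calculus in period 3, Crypto in period 1.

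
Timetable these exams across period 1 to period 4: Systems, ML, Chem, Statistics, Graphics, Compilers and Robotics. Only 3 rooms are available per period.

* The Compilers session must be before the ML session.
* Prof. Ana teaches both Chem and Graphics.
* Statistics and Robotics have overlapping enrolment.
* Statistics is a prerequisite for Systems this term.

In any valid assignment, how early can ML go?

period 2

Precedence pushes ML to at least period 2.
ML at period 2 is achievable: Robotics -> period 3; Chem -> period 1; Graphics -> period 2; Compilers -> period 1; ML -> period 2; Systems -> period 2; Statistics -> period 1.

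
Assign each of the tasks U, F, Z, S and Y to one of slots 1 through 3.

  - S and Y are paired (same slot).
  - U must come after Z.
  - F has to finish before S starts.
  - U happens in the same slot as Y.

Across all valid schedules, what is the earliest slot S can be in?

2

Precedence pushes S to at least 2.
S at 2 is achievable: Z -> 1; S -> 2; F -> 1; U -> 2; Y -> 2.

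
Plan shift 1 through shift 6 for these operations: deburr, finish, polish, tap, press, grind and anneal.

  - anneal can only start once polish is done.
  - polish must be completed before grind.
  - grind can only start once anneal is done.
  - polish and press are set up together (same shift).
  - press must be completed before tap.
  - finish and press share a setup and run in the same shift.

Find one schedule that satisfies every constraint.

grind=shift 3; polish=shift 1; finish=shift 1; deburr=shift 1; tap=shift 2; anneal=shift 2; press=shift 1

Checking: polish(shift 1) before grind(shift 3); polish(shift 1) before anneal(shift 2); anneal(shift 2) before grind(shift 3); press(shift 1) before tap(shift 2); polish = press = shift 1; finish = press = shift 1.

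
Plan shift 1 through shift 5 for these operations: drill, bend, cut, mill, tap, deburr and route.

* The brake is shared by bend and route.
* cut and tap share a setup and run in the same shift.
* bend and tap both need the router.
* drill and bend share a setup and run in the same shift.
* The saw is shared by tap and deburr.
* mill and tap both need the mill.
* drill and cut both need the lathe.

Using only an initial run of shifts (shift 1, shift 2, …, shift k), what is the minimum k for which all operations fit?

2 shifts

Could 1 shift be enough, i.e. nothing placed later than shift 1? No: route can't share with bend (shift 1) → nothing is left.
So 1 shift is not enough.
2 works (last occupied shift: shift 2): for example drill -> shift 1; mill -> shift 1; deburr -> shift 1; bend -> shift 1; cut -> shift 2; tap -> shift 2; route -> shift 2.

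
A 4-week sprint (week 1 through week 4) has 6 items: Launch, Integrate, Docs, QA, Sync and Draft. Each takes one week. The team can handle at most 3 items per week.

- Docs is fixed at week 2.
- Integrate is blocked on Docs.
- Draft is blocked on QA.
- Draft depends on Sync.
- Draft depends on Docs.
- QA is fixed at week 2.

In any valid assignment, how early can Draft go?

Precedence pushes Draft to at least week 3.
Draft at week 3 is achievable: QA=week 2; Integrate=week 3; Launch=week 1; Sync=week 1; Docs=week 2; Draft=week 3.

week 3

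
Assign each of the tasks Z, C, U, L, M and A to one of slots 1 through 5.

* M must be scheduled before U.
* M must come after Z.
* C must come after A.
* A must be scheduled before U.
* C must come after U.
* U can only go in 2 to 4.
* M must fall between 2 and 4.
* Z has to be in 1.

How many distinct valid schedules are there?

Splitting on C: it can be 4 (10), 5 (40). Listing each branch's schedules as (Z, U, L, M, A):
C=4: (1,3,1,2,1) (1,3,1,2,2) (1,3,2,2,1) (1,3,2,2,2) (1,3,3,2,1) (1,3,3,2,2) (1,3,4,2,1) (1,3,4,2,2) (1,3,5,2,1) (1,3,5,2,2) — 10.
C=5: (1,3,1,2,1) (1,3,1,2,2) (1,3,2,2,1) (1,3,2,2,2) (1,3,3,2,1) (1,3,3,2,2) (1,3,4,2,1) (1,3,4,2,2) (1,3,5,2,1) (1,3,5,2,2) (1,4,1,2,1) (1,4,1,2,2) (1,4,1,2,3) (1,4,1,3,1) (1,4,1,3,2) (1,4,1,3,3) (1,4,2,2,1) (1,4,2,2,2) (1,4,2,2,3) (1,4,2,3,1) (1,4,2,3,2) (1,4,2,3,3) (1,4,3,2,1) (1,4,3,2,2) (1,4,3,2,3) (1,4,3,3,1) (1,4,3,3,2) (1,4,3,3,3) (1,4,4,2,1) (1,4,4,2,2) (1,4,4,2,3) (1,4,4,3,1) (1,4,4,3,2) (1,4,4,3,3) (1,4,5,2,1) (1,4,5,2,2) (1,4,5,2,3) (1,4,5,3,1) (1,4,5,3,2) (1,4,5,3,3) — 40.
Summing: 10 + 40 = 50.

50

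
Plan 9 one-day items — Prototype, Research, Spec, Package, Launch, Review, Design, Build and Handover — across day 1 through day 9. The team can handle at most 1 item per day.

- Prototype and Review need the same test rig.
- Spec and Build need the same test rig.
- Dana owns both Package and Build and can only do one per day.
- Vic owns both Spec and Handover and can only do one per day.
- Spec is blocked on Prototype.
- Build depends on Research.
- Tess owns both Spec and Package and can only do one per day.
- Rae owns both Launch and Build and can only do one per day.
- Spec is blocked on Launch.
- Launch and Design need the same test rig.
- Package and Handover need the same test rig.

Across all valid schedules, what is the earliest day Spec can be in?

Precedence pushes Spec to at least day 2.
Spec at day 3 is achievable: Launch in day 2; Handover in day 9; Package in day 6; Review in day 7; Prototype in day 1; Spec in day 3; Research in day 4; Build in day 5; Design in day 8.
Nothing earlier works — the conflict and capacity constraints rule out every day before day 3.

day 3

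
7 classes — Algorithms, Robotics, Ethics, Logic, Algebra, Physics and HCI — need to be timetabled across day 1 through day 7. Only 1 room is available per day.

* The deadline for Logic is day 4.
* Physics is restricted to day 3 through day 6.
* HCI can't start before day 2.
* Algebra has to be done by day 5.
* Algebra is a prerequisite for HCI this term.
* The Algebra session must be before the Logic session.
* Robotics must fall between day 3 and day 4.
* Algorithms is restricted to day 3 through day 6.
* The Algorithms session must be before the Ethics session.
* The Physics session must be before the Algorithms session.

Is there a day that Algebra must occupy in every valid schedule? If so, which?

Algebra's own window allows nothing later than day 5; downstream work caps Algebra at day 3.
So Algebra is pinned to day 1.

day 1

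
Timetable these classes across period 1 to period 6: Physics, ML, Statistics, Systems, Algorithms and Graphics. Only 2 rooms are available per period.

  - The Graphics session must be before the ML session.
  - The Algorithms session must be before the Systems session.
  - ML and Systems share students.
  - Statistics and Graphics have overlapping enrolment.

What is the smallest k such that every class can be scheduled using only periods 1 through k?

The precedence chain requires at least 2 distinct periods.
With at most 2 per period and 6 classes, at least 3 periods are needed.
3 works (last occupied period: period 3): for example Physics in period 2, Systems in period 3, ML in period 2, Statistics in period 3, Algorithms in period 1, Graphics in period 1.

3 periods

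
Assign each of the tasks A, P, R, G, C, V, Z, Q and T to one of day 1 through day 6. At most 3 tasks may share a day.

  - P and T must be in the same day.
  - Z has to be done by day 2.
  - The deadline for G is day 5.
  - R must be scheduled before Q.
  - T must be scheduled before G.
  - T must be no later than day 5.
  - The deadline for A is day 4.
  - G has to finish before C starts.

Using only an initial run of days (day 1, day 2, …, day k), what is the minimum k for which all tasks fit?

The precedence chain requires at least 3 distinct days.
With at most 3 per day and 9 tasks, at least 3 days are needed.
3 works (last occupied day: day 3): for example A -> day 2, P -> day 1, C -> day 3, T -> day 1, G -> day 2, Q -> day 3, Z -> day 1, R -> day 2, V -> day 3.

3 days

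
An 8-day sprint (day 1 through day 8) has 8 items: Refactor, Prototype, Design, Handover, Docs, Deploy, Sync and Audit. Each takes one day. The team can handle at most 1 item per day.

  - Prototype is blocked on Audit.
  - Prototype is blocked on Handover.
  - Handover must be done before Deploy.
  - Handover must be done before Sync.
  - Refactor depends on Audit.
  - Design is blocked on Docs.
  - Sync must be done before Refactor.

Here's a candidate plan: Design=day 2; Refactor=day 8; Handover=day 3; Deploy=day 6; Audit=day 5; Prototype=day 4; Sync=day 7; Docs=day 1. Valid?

Prototype is blocked on Audit — violated.
Handover must be done before Sync — holds.
Design is blocked on Docs — holds.
Handover must be done before Deploy — holds.
Sync must be done before Refactor — holds.
Refactor depends on Audit — holds.
Prototype is blocked on Handover — holds.
The team can handle at most 1 item per day — holds.

Invalid. Prototype is blocked on Audit.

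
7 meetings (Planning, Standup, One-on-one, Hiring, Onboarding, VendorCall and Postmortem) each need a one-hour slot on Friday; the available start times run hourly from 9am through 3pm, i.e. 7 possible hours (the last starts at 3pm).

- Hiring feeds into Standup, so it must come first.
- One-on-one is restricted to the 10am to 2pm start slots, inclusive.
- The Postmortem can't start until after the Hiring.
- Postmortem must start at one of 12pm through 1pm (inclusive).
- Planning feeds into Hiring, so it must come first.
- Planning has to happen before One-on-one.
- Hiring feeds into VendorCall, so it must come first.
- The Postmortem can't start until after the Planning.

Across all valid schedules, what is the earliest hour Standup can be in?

11am

Precedence pushes Standup to at least 11am.
Standup at 11am is achievable: VendorCall in 11am; Postmortem in 12pm; Planning in 9am; Hiring in 10am; Standup in 11am; One-on-one in 10am; Onboarding in 9am.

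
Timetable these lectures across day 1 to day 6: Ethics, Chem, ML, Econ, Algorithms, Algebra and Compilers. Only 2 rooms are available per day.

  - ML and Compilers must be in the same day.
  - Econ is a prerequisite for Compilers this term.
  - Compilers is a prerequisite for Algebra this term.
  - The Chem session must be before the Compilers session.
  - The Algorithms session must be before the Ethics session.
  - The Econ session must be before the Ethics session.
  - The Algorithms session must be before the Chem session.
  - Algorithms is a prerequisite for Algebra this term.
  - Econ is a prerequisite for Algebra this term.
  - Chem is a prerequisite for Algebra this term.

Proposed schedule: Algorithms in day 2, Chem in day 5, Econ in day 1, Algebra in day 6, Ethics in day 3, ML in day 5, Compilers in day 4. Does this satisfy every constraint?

No — it violates: The Chem session must be before the Compilers session

The Algorithms session must be before the Ethics session — holds.
The Econ session must be before the Ethics session — holds.
Chem is a prerequisite for Algebra this term — holds.
Algorithms is a prerequisite for Algebra this term — holds.
The Algorithms session must be before the Chem session — holds.
Econ is a prerequisite for Algebra this term — holds.
Econ is a prerequisite for Compilers this term — holds.
Only 2 rooms are available per day — holds.
Compilers is a prerequisite for Algebra this term — holds.
The Chem session must be before the Compilers session — violated.
ML and Compilers must be in the same day — violated.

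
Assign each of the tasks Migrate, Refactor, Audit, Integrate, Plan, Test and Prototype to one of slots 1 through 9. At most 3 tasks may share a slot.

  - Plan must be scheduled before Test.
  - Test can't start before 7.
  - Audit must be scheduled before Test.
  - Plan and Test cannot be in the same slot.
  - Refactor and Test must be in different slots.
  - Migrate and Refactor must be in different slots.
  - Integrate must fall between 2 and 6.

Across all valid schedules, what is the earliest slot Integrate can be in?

Integrate is available from 2; Integrate's own window allows nothing later than 6.
Integrate at 2 is achievable: Test -> 7; Plan -> 1; Refactor -> 2; Integrate -> 2; Audit -> 1; Migrate -> 1; Prototype -> 2.

2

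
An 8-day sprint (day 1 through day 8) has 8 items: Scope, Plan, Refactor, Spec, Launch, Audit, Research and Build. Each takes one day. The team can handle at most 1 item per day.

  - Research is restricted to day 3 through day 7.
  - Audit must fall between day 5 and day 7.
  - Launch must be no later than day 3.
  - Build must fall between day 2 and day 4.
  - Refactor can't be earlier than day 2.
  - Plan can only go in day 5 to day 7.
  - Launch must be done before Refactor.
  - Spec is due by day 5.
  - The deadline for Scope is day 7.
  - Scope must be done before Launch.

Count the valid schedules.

36

Splitting on Scope: it can be day 1 (30), day 2 (6). Listing each branch's schedules as (Plan, Refactor, Spec, Launch, Audit, Research, Build) by day number:
Scope=day 1: (5,8,2,3,6,7,4) (5,8,2,3,7,6,4) (5,8,3,2,6,7,4) (5,8,3,2,7,6,4) (5,8,4,2,6,7,3) (5,8,4,2,7,6,3) (5,8,4,3,6,7,2) (5,8,4,3,7,6,2) (6,8,2,3,5,7,4) (6,8,2,3,7,5,4) (6,8,3,2,5,7,4) (6,8,3,2,7,5,4) (6,8,4,2,5,7,3) (6,8,4,2,7,5,3) (6,8,4,3,5,7,2) (6,8,4,3,7,5,2) (6,8,5,2,7,3,4) (6,8,5,2,7,4,3) (6,8,5,3,7,4,2) (7,8,2,3,5,6,4) (7,8,2,3,6,5,4) (7,8,3,2,5,6,4) (7,8,3,2,6,5,4) (7,8,4,2,5,6,3) (7,8,4,2,6,5,3) (7,8,4,3,5,6,2) (7,8,4,3,6,5,2) (7,8,5,2,6,3,4) (7,8,5,2,6,4,3) (7,8,5,3,6,4,2) — 30.
Scope=day 2: (5,8,1,3,6,7,4) (5,8,1,3,7,6,4) (6,8,1,3,5,7,4) (6,8,1,3,7,5,4) (7,8,1,3,5,6,4) (7,8,1,3,6,5,4) — 6.
Summing: 30 + 6 = 36.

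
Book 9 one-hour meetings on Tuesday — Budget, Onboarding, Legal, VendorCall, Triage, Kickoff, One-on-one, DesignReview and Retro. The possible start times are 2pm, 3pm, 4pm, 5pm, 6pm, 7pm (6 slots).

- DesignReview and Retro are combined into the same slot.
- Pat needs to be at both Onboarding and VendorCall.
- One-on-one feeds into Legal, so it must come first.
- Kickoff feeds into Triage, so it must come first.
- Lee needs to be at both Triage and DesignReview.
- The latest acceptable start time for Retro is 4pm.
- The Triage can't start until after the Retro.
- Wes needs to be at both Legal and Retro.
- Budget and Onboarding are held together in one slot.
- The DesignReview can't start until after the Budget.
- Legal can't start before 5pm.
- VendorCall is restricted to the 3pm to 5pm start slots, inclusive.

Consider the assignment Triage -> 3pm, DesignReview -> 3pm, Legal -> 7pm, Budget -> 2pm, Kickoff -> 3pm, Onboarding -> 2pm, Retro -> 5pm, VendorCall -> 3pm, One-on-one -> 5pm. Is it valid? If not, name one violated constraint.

Wes needs to be at both Legal and Retro — holds.
Lee needs to be at both Triage and DesignReview — violated.
The DesignReview can't start until after the Budget — holds.
Budget and Onboarding are held together in one slot — holds.
The Triage can't start until after the Retro — violated.
Pat needs to be at both Onboarding and VendorCall — holds.
VendorCall is restricted to the 3pm to 5pm start slots, inclusive — holds.
Kickoff feeds into Triage, so it must come first — violated.
Legal can't start before 5pm — holds.
The latest acceptable start time for Retro is 4pm — violated.
One-on-one feeds into Legal, so it must come first — holds.
DesignReview and Retro are combined into the same slot — violated.

No — it violates: The Triage can't start until after the Retro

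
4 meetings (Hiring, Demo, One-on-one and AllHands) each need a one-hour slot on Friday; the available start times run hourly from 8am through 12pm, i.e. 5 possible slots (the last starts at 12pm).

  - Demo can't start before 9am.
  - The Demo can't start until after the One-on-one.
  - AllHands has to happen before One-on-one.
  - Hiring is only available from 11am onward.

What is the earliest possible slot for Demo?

10am

Demo is available from 9am; precedence pushes Demo to at least 10am.
Demo at 10am is achievable: Hiring -> 11am; AllHands -> 8am; One-on-one -> 9am; Demo -> 10am.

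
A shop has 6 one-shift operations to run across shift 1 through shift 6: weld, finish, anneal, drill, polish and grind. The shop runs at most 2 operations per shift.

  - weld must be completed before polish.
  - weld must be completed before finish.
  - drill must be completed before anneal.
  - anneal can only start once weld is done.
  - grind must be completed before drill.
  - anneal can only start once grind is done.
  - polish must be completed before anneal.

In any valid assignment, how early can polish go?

Precedence pushes polish to at least shift 2; downstream work caps polish at shift 5.
polish at shift 2 is achievable: weld in shift 1; grind in shift 1; polish in shift 2; finish in shift 3; anneal in shift 3; drill in shift 2.

shift 2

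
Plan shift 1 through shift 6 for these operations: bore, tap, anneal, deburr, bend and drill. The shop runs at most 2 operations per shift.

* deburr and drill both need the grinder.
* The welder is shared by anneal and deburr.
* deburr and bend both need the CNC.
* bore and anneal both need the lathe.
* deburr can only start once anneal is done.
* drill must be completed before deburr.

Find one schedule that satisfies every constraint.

tap -> shift 3; deburr -> shift 2; bore -> shift 2; anneal -> shift 1; bend -> shift 3; drill -> shift 1

Checking: drill(shift 1) before deburr(shift 2); anneal(shift 1) before deburr(shift 2); deburr(shift 2) != drill(shift 1); bore(shift 2) != anneal(shift 1); anneal(shift 1) != deburr(shift 2); deburr(shift 2) != bend(shift 3); max 2 per shift (cap 2).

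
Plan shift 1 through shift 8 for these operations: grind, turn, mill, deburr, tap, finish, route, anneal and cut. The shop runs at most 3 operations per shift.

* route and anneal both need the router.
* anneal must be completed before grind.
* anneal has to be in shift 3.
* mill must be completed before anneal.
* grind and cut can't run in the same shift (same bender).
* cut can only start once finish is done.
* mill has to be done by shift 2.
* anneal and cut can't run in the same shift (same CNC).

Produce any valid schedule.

deburr=shift 2, finish=shift 1, cut=shift 2, grind=shift 4, anneal=shift 3, mill=shift 1, turn=shift 1, tap=shift 2, route=shift 4

Checking: anneal(shift 3) before grind(shift 4); mill(shift 1) before anneal(shift 3); finish(shift 1) before cut(shift 2); route(shift 4) != anneal(shift 3); grind(shift 4) != cut(shift 2); anneal(shift 3) != cut(shift 2); mill=shift 1 in [shift 1,shift 2]; anneal=shift 3 in [shift 3,shift 3]; max 3 per shift (cap 3).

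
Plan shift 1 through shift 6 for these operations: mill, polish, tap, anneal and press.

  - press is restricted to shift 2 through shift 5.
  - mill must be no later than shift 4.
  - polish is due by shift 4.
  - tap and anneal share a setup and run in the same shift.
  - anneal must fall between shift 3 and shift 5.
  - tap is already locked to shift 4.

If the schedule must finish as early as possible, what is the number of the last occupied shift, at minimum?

tap can't be placed before shift 4, so the schedule must run through at least shift 4.
4 works (last occupied shift: shift 4): for example polish -> shift 1; tap -> shift 4; mill -> shift 1; anneal -> shift 4; press -> shift 2.

4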